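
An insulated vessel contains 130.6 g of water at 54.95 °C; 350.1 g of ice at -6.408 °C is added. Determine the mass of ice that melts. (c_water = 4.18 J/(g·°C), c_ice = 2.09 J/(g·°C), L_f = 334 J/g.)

Water can give up m c ΔT = 130.6×4.18×54.95 = 29998 J before reaching 0 °C.
Warming the ice to 0 °C takes 350.1×2.09×6.408 = 4688.8 J, leaving 25309 J for melting.
To melt every bit of ice: 350.1×334 = 116933 J.
25309 J < 116933 J, so only part of the ice melts and the system sits at 0 °C.
m_melt = 25309 / L_f = 75.78 g.

m_melted ≈ 75.8 g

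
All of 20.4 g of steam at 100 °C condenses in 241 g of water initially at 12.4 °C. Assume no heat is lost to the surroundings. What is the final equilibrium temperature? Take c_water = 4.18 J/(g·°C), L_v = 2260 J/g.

T_f ≈ 61.4 °C

Taking heat into each body as positive, Σ m c ΔT = 0:
latent heat released on condensation: 20.4×2260 = 46104; condensate cools 100→T: 20.4×4.18×(T − 100) = 85.27(T − 100); water warms: 241×4.18×(T − 12.4) = 1007.4(T − 12.4)
1092.7 T = 46104 + 8527.2 + 12492 = 67123
T ≈ 61.43 °C — below 100 °C, confirming all the steam condensed.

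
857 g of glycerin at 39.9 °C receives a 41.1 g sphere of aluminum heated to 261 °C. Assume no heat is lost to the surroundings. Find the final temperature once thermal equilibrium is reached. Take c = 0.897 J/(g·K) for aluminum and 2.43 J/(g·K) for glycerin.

T_f ≈ 43.7 °C

Heat gained plus heat lost sum to zero:
41.1·0.897·(T − 261) + 857·2.43·(T − 39.9) = 0
2119.4 T = 92714
T = 92714 / 2119.4 = 43.7 °C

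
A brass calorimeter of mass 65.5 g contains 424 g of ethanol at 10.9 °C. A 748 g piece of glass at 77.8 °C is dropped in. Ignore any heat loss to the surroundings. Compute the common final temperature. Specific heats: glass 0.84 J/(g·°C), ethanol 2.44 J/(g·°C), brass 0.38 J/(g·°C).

Setting the total heat transfer to zero:
748*0.84*(T − 77.8) + 424*2.44*(T − 10.9) + 65.5*0.38*(T − 10.9) = 0
(628.32 + 1034.6 + 24.89) T = 628.32*77.8 + 1034.6*10.9 + 24.89*10.9
T = 60431 / 1687.8 = 35.8 °C

T_f ≈ 35.8 °C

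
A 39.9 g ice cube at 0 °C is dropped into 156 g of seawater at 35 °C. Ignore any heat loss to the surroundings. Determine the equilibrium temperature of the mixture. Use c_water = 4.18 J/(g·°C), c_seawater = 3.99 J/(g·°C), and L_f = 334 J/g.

Setting the total heat transfer to zero:
fusion: m_ice L_f = 39.9×334 = 13327; meltwater 0→T: 39.9×4.18×T = 166.78 T; seawater cools: 156×3.99×(T − 35) = 622.44(T − 35)
789.22 T = 21785 − 13327 = 8458.8
T ≈ 10.72 °C (positive, so assuming full melt was valid).

T_f ≈ 10.7 °C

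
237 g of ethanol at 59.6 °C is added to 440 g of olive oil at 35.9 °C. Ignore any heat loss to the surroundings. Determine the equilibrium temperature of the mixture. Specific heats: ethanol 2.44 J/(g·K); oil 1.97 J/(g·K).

T_f ≈ 45.4 °C

Let T be the final temperature. ΣQ_i = 0:
237*2.44*(T − 59.6) + 440*1.97*(T − 35.9) = 0
1445.1 T = 65584
T = 65584/1445.1 ≈ 45.38 °C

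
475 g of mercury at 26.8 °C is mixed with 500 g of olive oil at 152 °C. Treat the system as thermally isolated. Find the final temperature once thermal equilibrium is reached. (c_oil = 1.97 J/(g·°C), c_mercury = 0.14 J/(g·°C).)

T_f = Σ m_i c_i T_i / Σ m_i c_i:
T_f = (985·152 + 66.5·26.8) / (985 + 66.5)
    = 151502 / 1051.5 ≈ 144.08 °C

T_f ≈ 144.1 °C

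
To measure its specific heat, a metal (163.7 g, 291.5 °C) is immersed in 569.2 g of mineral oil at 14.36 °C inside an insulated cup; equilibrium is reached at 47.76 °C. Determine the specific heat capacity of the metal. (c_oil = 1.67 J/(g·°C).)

Heat gained plus heat lost sum to zero:
163.7×c×(47.76 − 291.5) + 569.2×1.67×(47.76 − 14.36) = 0
-39900 c = -31749
c = -31749/-39900 ≈ 0.7957 J/(g·°C)

c ≈ 0.796 J/(g·°C)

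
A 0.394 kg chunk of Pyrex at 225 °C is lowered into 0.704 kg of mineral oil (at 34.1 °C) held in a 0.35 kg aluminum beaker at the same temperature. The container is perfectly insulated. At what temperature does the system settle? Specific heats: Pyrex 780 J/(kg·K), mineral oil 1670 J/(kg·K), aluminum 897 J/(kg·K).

T_f ≈ 66.7 °C

Net heat exchanged in the isolated system is zero:
0.394×780×(T − 225) + 0.704×1670×(T − 34.1) + 0.35×897×(T − 34.1) = 0
307.32(T − 225) + 1175.7(T − 34.1) + 313.95(T − 34.1) = 0
(307.32 + 1175.7 + 313.95) T = 307.32×225 + 1175.7×34.1 + 313.95×34.1
T = 119943/1796.9 ≈ 66.75 °C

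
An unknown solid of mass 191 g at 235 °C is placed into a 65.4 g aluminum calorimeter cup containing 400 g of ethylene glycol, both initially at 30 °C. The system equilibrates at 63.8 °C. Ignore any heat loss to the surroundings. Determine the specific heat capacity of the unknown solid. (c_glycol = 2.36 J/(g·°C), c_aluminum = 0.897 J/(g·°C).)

Taking heat into each body as positive, Σ m c ΔT = 0:
191×c×(63.8 − 235) + 400×2.36×(63.8 − 30) + 65.4×0.897×(63.8 − 30) = 0
-32699 c = -33890
c = -33890/-32699 ≈ 1.036 J/(g·°C)

c ≈ 1.04 J/(g·°C)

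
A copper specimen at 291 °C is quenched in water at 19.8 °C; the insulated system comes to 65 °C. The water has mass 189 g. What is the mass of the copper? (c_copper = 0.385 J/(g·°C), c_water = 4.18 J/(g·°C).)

|Q_copper| = |Q_water|:
m×0.385×(291 − 65) = 189×4.18×(65 − 19.8)
87.01 m = 35709  ⇒  m ≈ 410.4 g

m ≈ 410 g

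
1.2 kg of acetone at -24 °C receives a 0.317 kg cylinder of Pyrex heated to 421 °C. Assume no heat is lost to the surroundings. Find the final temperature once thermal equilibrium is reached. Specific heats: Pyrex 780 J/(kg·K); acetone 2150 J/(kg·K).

T_f ≈ 14.9 °C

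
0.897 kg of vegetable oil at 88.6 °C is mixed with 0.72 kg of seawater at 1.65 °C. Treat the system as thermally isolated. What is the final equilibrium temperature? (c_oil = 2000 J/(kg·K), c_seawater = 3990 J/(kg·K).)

Let T be the final temperature. ΣQ_i = 0:
0.897×2000×(T − 88.6) + 0.72×3990×(T − 1.65) = 0
1794(T − 88.6) + 2872.8(T − 1.65) = 0
(1794 + 2872.8) T = 1794×88.6 + 2872.8×1.65
T = 163689 / 4666.8 = 35.1 °C

T_f ≈ 35.1 °C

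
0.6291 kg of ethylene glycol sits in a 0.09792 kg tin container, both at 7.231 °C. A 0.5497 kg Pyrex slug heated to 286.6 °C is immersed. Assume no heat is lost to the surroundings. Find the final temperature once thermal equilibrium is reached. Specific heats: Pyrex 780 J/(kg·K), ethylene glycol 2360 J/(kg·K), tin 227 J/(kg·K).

T_f ≈ 69.1 °C

Let T be the final temperature. ΣQ_i = 0:
0.5497*780*(T − 286.6) + 0.6291*2360*(T − 7.231) + 0.09792*227*(T − 7.231) = 0
428.77(T − 286.6) + 1484.7(T − 7.231) + 22.23(T − 7.231) = 0
(428.77 + 1484.7 + 22.23) T = 428.77*286.6 + 1484.7*7.231 + 22.23*7.231
T ≈ 69.11 °C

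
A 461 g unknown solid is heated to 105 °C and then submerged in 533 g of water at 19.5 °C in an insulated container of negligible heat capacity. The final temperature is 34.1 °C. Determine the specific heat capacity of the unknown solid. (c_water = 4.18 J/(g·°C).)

c ≈ 0.995 J/(g·°C)

m_s c (T_s − T_f) = m_water c_water (T_f − T_0):
461·c·(105 − 34.1) = 533·4.18·(34.1 − 19.5)
32685 c = 32528  ⇒  c ≈ 0.9952 J/(g·°C)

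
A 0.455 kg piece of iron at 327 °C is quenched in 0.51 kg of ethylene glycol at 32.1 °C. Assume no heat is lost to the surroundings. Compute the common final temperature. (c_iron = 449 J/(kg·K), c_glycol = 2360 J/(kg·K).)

Setting the total heat transfer to zero:
0.455*449*(T − 327) + 0.51*2360*(T − 32.1) = 0
204.3(T − 327) + 1203.6(T − 32.1) = 0
(204.3 + 1203.6) T = 204.3*327 + 1203.6*32.1
T = 105440/1407.9 ≈ 74.89 °C

T_f ≈ 74.9 °C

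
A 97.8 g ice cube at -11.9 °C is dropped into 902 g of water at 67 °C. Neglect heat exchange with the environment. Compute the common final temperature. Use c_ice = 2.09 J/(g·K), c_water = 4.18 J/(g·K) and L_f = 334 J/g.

T_f ≈ 52.0 °C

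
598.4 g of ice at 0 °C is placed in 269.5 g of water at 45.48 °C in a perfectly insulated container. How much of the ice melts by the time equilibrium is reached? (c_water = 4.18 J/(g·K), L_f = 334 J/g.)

m_melted ≈ 153 g

Water can give up m c ΔT = 269.5×4.18×45.48 = 51234 J before reaching 0 °C.
Fully melting the ice requires m_ice L_f = 598.4×334 = 199866 J.
That's not enough to melt it all — equilibrium is at 0 °C with ice remaining.
m_melted×334 = 51234  ⇒  m_melted ≈ 153.4 g.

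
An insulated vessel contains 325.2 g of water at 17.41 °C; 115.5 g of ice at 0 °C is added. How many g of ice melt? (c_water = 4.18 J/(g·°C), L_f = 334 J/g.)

Water can give up m c ΔT = 325.2·4.18·17.41 = 23666 J before reaching 0 °C.
To melt every bit of ice: 115.5·334 = 38577 J.
Since 23666 < 38577 J, not all the ice melts; equilibrium is at 0 °C.
Mass melted = 23666/334 ≈ 70.86 g.

m_melted ≈ 70.9 g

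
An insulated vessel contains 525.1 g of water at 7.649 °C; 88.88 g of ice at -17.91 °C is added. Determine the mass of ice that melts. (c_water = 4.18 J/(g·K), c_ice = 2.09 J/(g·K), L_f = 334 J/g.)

m_melted ≈ 40.3 g

Heat available from the water dropping to 0 °C: 525.1×4.18×7.649 = 16789 J.
Of that, 88.88×2.09×17.91 = 3326.9 J goes to bring the ice to 0 °C, leaving 13462 J.
To melt every bit of ice: 88.88×334 = 29686 J.
13462 J < 29686 J, so only part of the ice melts and the system sits at 0 °C.
m_melt = 13462 / L_f = 40.31 g.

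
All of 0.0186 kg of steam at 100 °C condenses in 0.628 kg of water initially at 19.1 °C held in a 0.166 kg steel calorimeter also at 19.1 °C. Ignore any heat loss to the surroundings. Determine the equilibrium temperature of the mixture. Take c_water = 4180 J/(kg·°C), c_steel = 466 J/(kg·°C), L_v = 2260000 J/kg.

T_f ≈ 36.5 °C

Sum of m c ΔT and latent-heat terms is zero:
condense steam: −0.0186·2260000 = −42036; condensed water 100 °C→T: 77.75(T − 100); original water: 2625(T − 19.1); cup: 77.36(T − 19.1)
2780.1 T = 42036 + 7774.8 + 51616 = 101427
T ≈ 36.48 °C, under the boiling point, so the assumption holds.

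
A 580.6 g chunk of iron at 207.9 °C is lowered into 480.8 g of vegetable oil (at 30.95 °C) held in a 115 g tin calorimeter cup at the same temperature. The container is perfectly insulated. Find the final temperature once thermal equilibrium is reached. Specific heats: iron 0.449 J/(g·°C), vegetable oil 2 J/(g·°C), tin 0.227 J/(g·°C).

T_f ≈ 67.9 °C

With ΣQ=0 the equilibrium temperature is the m·c-weighted mean:
T_f = (260.69*207.9 + 961.6*30.95 + 26.11*30.95) / (260.69 + 961.6 + 26.11)
    = 84767 / 1248.4 ≈ 67.90 °C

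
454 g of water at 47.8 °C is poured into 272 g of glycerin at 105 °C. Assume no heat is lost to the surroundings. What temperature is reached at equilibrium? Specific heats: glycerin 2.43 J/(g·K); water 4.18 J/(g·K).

Heat gained plus heat lost sum to zero:
272*2.43*(T − 105) + 454*4.18*(T − 47.8) = 0
660.96(T − 105) + 1897.7(T − 47.8) = 0
2558.7 T = 160112
T = 160112 / 2558.7 = 62.6 °C

T_f ≈ 62.6 °C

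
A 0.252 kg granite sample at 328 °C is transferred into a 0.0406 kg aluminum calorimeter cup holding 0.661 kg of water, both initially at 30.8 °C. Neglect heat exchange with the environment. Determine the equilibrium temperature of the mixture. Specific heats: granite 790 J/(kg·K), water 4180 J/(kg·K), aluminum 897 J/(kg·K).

T_f ≈ 50.5 °C

Net heat exchanged in the isolated system is zero:
0.252·790·(T − 328) + 0.661·4180·(T − 30.8) + 0.0406·897·(T − 30.8) = 0
199.08(T − 328) + 2763(T − 30.8) + 36.42(T − 30.8) = 0
(199.08 + 2763 + 36.42) T = 199.08·328 + 2763·30.8 + 36.42·30.8
T = 151520/2998.5 ≈ 50.53 °C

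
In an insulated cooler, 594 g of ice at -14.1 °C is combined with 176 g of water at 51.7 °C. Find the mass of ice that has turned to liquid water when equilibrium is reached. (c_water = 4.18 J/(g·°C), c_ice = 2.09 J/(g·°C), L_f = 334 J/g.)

m_melted ≈ 61.5 g

Water can give up m c ΔT = 176·4.18·51.7 = 38035 J before reaching 0 °C.
Of that, 594·2.09·14.1 = 17505 J goes to bring the ice to 0 °C, leaving 20530 J.
Melting all 594 g of ice would need 594·334 = 198396 J.
20530 J < 198396 J, so only part of the ice melts and the system sits at 0 °C.
Mass melted = 20530/334 ≈ 61.47 g.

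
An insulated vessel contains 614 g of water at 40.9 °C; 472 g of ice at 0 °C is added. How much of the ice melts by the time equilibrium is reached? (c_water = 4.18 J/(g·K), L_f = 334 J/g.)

Cooling the water to 0 °C releases 614·4.18·40.9 = 104971 J.
Fully melting the ice requires m_ice L_f = 472·334 = 157648 J.
104971 J < 157648 J, so only part of the ice melts and the system sits at 0 °C.
Mass melted = 104971/334 ≈ 314.3 g.

m_melted ≈ 314 g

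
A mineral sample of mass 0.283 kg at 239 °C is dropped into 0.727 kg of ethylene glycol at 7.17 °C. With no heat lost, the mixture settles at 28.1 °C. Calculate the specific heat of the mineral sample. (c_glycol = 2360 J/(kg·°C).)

c ≈ 602 J/(kg·°C)

m_s c (T_s − T_f) = m_glycol c_glycol (T_f − T_0):
0.283·c·(239 − 28.1) = 0.727·2360·(28.1 − 7.17)
59.68 c = 35910  ⇒  c ≈ 601.7 J/(kg·°C)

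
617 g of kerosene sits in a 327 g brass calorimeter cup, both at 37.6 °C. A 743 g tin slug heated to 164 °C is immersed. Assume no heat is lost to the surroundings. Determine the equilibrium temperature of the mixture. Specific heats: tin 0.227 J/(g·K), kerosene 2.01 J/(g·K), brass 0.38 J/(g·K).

Let T be the final temperature. ΣQ_i = 0:
743*0.227*(T − 164) + 617*2.01*(T − 37.6) + 327*0.38*(T − 37.6) = 0
1533.1 T = 78963
T ≈ 51.51 °C

T_f ≈ 51.5 °C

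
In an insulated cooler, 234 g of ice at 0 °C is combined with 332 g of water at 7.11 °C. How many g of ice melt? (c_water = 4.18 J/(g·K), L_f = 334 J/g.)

m_melted ≈ 29.5 g

Heat available from the water dropping to 0 °C: 332×4.18×7.11 = 9867 J.
Fully melting the ice requires m_ice L_f = 234×334 = 78156 J.
Since 9867 < 78156 J, not all the ice melts; equilibrium is at 0 °C.
Mass melted = 9867/334 ≈ 29.54 g.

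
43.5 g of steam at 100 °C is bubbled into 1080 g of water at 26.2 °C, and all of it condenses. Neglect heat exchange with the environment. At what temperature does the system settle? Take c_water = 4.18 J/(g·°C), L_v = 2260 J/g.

T_f ≈ 50.0 °C

Sum of m c ΔT and latent-heat terms is zero:
condense steam: −43.5·2260 = −98310
  condensate cools 100→T: 43.5·4.18·(T − 100) = 181.83(T − 100)
  original water: 4514.4(T − 26.2)
4696.2 T = 98310 + 18183 + 118277 = 234770
T ≈ 49.99 °C (< 100 °C, so full condensation is consistent).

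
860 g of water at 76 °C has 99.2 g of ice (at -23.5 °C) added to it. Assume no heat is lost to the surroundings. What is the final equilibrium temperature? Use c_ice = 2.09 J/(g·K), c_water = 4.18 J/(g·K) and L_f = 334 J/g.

Sum of m c ΔT and latent-heat terms is zero:
ice -23.5→0 °C: 99.2×2.09×23.5 = 4872.2; latent heat to melt: 99.2×334 = 33133; warm the meltwater: 414.66 T; water cools: 860×4.18×(T − 76) = 3594.8(T − 76)
4009.5 T = 273205 − 38005 = 235200
T ≈ 58.66 °C — above 0 °C, consistent with complete melting.

T_f ≈ 58.7 °C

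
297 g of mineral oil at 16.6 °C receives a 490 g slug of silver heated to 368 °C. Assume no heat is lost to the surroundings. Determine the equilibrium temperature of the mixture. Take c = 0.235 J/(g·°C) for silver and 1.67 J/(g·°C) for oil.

T_f ≈ 82.8 °C

With ΣQ=0 the equilibrium temperature is the m·c-weighted mean:
T_f = (115.15*368 + 495.99*16.6) / (115.15 + 495.99)
    = 50609 / 611.14 ≈ 82.81 °C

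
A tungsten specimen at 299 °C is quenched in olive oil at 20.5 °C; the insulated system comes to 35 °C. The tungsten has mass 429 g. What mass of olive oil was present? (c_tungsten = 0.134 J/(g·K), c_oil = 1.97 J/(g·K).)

Conservation of energy gives ΣQ = 0:
429×0.134×(35 − 299) + m×1.97×(35 − 20.5) = 0
28.57 m = 15176
m = 15176/28.57 ≈ 531.3 g

m ≈ 531 g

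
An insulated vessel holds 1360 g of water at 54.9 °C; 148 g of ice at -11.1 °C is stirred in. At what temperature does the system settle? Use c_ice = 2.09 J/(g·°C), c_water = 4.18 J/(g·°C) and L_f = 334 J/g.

T_f ≈ 41.1 °C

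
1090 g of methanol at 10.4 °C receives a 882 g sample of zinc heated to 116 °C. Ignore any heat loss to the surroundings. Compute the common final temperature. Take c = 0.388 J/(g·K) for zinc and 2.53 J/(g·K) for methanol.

T_f ≈ 22.1 °C

|Q_zinc| = |Q_methanol|:
882·0.388·(116 − T) = 1090·2.53·(T − 10.4)
342.22(116 − T) = 2757.7(T − 10.4)
3099.9 T = 68377  ⇒  T ≈ 22.06 °C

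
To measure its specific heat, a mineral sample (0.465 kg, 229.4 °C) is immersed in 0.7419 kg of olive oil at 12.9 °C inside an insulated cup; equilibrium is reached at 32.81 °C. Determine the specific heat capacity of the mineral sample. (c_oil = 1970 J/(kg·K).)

Heat lost by the mineral sample = heat gained by the oil:
0.465·c·(229.4 − 32.81) = 0.7419·1970·(32.81 − 12.9)
91.41 c = 29099  ⇒  c ≈ 318.3 J/(kg·K)

c ≈ 318 J/(kg·K)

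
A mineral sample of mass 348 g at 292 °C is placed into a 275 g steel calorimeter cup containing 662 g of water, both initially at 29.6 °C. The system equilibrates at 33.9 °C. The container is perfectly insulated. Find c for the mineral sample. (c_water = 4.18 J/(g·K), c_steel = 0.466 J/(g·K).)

Taking heat into each body as positive, Σ m c ΔT = 0:
348×c×(33.9 − 292) + 662×4.18×(33.9 − 29.6) + 275×0.466×(33.9 − 29.6) = 0
-89819 c = -12450
c = -12450/-89819 ≈ 0.1386 J/(g·K)

c ≈ 0.139 J/(g·K)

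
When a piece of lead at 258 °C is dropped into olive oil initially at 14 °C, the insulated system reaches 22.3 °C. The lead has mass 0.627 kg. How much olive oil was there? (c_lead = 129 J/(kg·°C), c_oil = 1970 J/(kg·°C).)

|Q_lead| = |Q_oil|:
0.627·129·(258 − 22.3) = m·1970·(22.3 − 14)
16351 m = 19064  ⇒  m ≈ 1.166 kg

m ≈ 1.17 kg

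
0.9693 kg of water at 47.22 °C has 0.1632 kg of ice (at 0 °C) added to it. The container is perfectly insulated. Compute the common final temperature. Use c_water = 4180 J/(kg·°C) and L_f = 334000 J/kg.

Energy balance with sensible and latent terms:
latent heat to melt: 0.1632·334000 = 54509; warm the meltwater: 682.18 T; water cools: 0.9693·4180·(T − 47.22) = 4051.7(T − 47.22)
4733.9 T = 191320 − 54509 = 136811
T ≈ 28.90 °C — above 0 °C, consistent with complete melting.

T_f ≈ 28.9 °C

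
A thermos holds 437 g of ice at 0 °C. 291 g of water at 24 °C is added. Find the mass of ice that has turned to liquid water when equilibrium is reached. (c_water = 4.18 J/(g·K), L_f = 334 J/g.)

m_melted ≈ 87.4 g

Water can give up m c ΔT = 291×4.18×24 = 29193 J before reaching 0 °C.
Fully melting the ice requires m_ice L_f = 437×334 = 145958 J.
29193 J < 145958 J, so only part of the ice melts and the system sits at 0 °C.
Mass melted = 29193/334 ≈ 87.4 g.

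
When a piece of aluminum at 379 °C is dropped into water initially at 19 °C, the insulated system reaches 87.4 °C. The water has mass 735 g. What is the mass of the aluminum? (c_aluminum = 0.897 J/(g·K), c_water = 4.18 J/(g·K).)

m ≈ 803 g

Energy conservation, ΣQ = 0:
m·0.897·(87.4 − 379) + 735·4.18·(87.4 − 19) = 0
-261.57 m = -210145
m = -210145/-261.57 ≈ 803.4 g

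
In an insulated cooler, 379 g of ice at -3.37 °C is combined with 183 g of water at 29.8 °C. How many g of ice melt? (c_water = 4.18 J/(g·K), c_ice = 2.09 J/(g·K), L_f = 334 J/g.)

m_melted ≈ 60.3 g

Water can give up m c ΔT = 183×4.18×29.8 = 22795 J before reaching 0 °C.
Of that, 379×2.09×3.37 = 2669.4 J goes to bring the ice to 0 °C, leaving 20126 J.
Fully melting the ice requires m_ice L_f = 379×334 = 126586 J.
That's not enough to melt it all — equilibrium is at 0 °C with ice remaining.
m_melt = 20126 / L_f = 60.26 g.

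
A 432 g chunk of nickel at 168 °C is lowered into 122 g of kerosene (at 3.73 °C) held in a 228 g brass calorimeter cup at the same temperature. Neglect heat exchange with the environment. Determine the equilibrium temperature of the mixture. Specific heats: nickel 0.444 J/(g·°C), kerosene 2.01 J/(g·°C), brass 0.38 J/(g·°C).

Taking heat into each body as positive, Σ m c ΔT = 0:
432·0.444·(T − 168) + 122·2.01·(T − 3.73) + 228·0.38·(T − 3.73) = 0
191.81(T − 168) + 245.22(T − 3.73) + 86.64(T − 3.73) = 0
523.67 T = 33462
T = 33462 / 523.67 = 63.9 °C

T_f ≈ 63.9 °C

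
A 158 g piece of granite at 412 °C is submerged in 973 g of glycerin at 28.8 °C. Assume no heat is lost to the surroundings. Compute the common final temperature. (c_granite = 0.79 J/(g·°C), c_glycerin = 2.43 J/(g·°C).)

T_f ≈ 48.0 °C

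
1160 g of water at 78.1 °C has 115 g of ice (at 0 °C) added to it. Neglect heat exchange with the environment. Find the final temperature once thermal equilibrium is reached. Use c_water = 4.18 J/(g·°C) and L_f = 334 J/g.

T_f ≈ 63.8 °C

Net heat exchanged in the isolated system is zero:
melt ice: 115×334 = 38410
  warm the meltwater: 480.7 T
  water: 4848.8(T − 78.1)
5329.5 T = 378691 − 38410 = 340281
T ≈ 63.85 °C (positive, so assuming full melt was valid).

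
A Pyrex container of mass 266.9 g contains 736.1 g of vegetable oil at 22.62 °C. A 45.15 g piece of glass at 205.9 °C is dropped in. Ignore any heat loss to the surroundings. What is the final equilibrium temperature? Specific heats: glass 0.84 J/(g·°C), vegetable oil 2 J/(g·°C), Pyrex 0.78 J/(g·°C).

T_f ≈ 26.7 °C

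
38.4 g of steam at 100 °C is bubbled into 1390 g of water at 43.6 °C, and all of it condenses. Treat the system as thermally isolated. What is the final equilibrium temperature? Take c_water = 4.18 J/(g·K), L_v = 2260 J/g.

T_f ≈ 59.7 °C

Conservation of energy gives ΣQ = 0:
condense steam: −38.4·2260 = −86784; condensate cools 100→T: 38.4·4.18·(T − 100) = 160.51(T − 100); water warms: 1390·4.18·(T − 43.6) = 5810.2(T − 43.6)
5970.7 T = 86784 + 16051 + 253325 = 356160
T ≈ 59.65 °C (< 100 °C, so full condensation is consistent).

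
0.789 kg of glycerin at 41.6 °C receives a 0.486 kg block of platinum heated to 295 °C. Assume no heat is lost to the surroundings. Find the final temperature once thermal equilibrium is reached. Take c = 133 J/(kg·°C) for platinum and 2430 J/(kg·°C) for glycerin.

T_f ≈ 49.9 °C

Heat gained plus heat lost sum to zero:
0.486·133·(T − 295) + 0.789·2430·(T − 41.6) = 0
1981.9 T = 98827
T ≈ 49.86 °C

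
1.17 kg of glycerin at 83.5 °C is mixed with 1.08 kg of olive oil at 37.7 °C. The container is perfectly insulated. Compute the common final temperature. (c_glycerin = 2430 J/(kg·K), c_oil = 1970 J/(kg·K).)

Setting the total heat transfer to zero:
1.17×2430×(T − 83.5) + 1.08×1970×(T − 37.7) = 0
2843.1(T − 83.5) + 2127.6(T − 37.7) = 0
(2843.1 + 2127.6) T = 2843.1×83.5 + 2127.6×37.7
T = 317609/4970.7 ≈ 63.90 °C

T_f ≈ 63.9 °C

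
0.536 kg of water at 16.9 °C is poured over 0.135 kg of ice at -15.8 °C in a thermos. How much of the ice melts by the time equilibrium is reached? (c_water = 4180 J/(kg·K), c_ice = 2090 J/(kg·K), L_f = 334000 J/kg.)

Water can give up m c ΔT = 0.536·4180·16.9 = 37864 J before reaching 0 °C.
Warming the ice to 0 °C takes 0.135·2090·15.8 = 4458 J, leaving 33406 J for melting.
Melting all 0.135 kg of ice would need 0.135·334000 = 45090 J.
33406 J < 45090 J, so only part of the ice melts and the system sits at 0 °C.
m_melt = 33406 / L_f = 0.1 kg.

m_melted ≈ 0.1 kg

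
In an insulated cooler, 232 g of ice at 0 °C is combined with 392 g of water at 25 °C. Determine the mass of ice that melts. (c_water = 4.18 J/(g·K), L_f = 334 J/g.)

m_melted ≈ 123 g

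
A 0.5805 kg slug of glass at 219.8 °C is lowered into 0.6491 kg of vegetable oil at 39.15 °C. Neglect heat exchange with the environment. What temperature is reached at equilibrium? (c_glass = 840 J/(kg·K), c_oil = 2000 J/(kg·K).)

Set heat shed by the hot body equal to heat absorbed by the cold body:
0.5805×840×(219.8 − T) = 0.6491×2000×(T − 39.15)
487.62(219.8 − T) = 1298.2(T − 39.15)
1785.8 T = 158003  ⇒  T ≈ 88.48 °C

T_f ≈ 88.5 °C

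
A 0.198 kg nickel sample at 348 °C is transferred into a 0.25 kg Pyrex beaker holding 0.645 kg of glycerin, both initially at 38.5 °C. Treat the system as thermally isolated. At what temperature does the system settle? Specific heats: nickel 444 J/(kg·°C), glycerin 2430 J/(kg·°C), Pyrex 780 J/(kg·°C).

Setting the total heat transfer to zero:
0.198·444·(T − 348) + 0.645·2430·(T − 38.5) + 0.25·780·(T − 38.5) = 0
87.91(T − 348) + 1567.4(T − 38.5) + 195(T − 38.5) = 0
1850.3 T = 98444
T = 98444/1850.3 ≈ 53.21 °C

T_f ≈ 53.2 °C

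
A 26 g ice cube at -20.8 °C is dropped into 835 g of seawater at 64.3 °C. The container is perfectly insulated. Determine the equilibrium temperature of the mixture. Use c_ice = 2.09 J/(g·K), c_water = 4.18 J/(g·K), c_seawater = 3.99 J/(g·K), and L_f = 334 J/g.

T_f ≈ 59.4 °C

Net heat exchanged in the isolated system is zero:
warm ice to 0 °C: 26·2.09·(0 − (-20.8)) = 1130.3; fusion: m_ice L_f = 26·334 = 8684; meltwater 0→T: 26·4.18·T = 108.68 T; seawater cools: 835·3.99·(T − 64.3) = 3331.7(T − 64.3)
3440.3 T = 214225 − 9814.3 = 204411
T ≈ 59.42 °C — above 0 °C, consistent with complete melting.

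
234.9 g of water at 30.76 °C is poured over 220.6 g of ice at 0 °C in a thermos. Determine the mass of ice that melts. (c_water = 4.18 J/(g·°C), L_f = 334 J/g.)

m_melted ≈ 90.4 g

Water can give up m c ΔT = 234.9×4.18×30.76 = 30203 J before reaching 0 °C.
Fully melting the ice requires m_ice L_f = 220.6×334 = 73680 J.
Since 30203 < 73680 J, not all the ice melts; equilibrium is at 0 °C.
m_melted×334 = 30203  ⇒  m_melted ≈ 90.43 g.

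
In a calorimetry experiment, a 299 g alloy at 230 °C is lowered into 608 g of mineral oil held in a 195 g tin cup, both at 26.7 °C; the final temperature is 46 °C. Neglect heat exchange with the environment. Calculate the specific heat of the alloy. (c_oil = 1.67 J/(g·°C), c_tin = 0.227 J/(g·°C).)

Setting the total heat transfer to zero:
299×c×(46 − 230) + 608×1.67×(46 − 26.7) + 195×0.227×(46 − 26.7) = 0
-55016 c = -20451
c = -20451/-55016 ≈ 0.3717 J/(g·°C)

c ≈ 0.372 J/(g·°C)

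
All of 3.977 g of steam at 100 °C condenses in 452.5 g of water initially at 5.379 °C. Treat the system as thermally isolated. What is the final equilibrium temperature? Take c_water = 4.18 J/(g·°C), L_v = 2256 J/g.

T_f ≈ 10.9 °C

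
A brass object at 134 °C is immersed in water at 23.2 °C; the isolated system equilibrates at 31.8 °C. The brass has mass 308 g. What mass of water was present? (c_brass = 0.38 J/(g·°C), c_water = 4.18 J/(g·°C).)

Heat lost by the brass = heat gained by the water:
308·0.38·(134 − 31.8) = m·4.18·(31.8 − 23.2)
35.95 m = 11961  ⇒  m ≈ 332.7 g

m ≈ 333 g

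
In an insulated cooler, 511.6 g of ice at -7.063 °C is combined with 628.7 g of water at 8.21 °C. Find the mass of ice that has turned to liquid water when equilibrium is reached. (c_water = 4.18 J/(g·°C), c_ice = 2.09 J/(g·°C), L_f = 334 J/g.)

Water can give up m c ΔT = 628.7×4.18×8.21 = 21576 J before reaching 0 °C.
Of that, 511.6×2.09×7.063 = 7552.1 J goes to bring the ice to 0 °C, leaving 14024 J.
Fully melting the ice requires m_ice L_f = 511.6×334 = 170874 J.
14024 J < 170874 J, so only part of the ice melts and the system sits at 0 °C.
Mass melted = 14024/334 ≈ 41.99 g.

m_melted ≈ 42 g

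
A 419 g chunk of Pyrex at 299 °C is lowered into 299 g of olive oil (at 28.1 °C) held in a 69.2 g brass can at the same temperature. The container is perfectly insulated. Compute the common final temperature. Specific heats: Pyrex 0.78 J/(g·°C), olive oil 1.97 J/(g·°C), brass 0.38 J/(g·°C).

T_f ≈ 122.1 °C

Heat gained plus heat lost sum to zero:
419×0.78×(T − 299) + 299×1.97×(T − 28.1) + 69.2×0.38×(T − 28.1) = 0
942.15 T = 115010
T ≈ 122.07 °C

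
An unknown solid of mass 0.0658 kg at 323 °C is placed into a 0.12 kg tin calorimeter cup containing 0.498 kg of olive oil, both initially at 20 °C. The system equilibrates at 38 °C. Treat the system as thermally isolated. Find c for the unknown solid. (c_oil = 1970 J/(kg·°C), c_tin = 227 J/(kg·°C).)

c ≈ 968 J/(kg·°C)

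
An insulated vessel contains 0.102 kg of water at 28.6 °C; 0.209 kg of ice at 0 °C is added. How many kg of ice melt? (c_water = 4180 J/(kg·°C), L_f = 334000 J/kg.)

m_melted ≈ 0.0365 kg

Heat available from the water dropping to 0 °C: 0.102×4180×28.6 = 12194 J.
Melting all 0.209 kg of ice would need 0.209×334000 = 69806 J.
12194 J < 69806 J, so only part of the ice melts and the system sits at 0 °C.
m_melted×334000 = 12194  ⇒  m_melted ≈ 0.03651 kg.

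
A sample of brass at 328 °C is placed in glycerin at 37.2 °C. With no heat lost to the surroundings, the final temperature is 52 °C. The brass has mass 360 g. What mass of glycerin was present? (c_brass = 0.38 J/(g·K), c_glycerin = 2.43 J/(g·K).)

m ≈ 1050 g

Heat lost by the brass = heat gained by the glycerin:
360·0.38·(328 − 52) = m·2.43·(52 − 37.2)
35.96 m = 37757  ⇒  m ≈ 1050 g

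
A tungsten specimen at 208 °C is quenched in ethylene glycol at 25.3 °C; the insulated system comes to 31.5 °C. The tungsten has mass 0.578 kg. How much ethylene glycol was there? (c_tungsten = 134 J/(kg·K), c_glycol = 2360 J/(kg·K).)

Energy conservation, ΣQ = 0:
0.578·134·(31.5 − 208) + m·2360·(31.5 − 25.3) = 0
14632 m = 13670
m = 13670/14632 ≈ 0.9343 kg

m ≈ 0.934 kg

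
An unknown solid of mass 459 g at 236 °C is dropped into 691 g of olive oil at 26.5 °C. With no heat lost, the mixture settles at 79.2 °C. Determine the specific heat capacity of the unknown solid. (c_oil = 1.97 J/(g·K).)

Heat lost by the unknown solid = heat gained by the oil:
459×c×(236 − 79.2) = 691×1.97×(79.2 − 26.5)
71971 c = 71739  ⇒  c ≈ 0.9968 J/(g·K)

c ≈ 0.997 J/(g·K)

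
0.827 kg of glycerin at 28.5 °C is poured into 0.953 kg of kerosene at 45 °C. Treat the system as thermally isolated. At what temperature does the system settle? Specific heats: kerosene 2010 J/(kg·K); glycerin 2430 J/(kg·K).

T_f = Σ m_i c_i T_i / Σ m_i c_i:
T_f = (1915.5*45 + 2009.6*28.5) / (1915.5 + 2009.6)
    = 143473 / 3925.1 ≈ 36.55 °C

T_f ≈ 36.6 °C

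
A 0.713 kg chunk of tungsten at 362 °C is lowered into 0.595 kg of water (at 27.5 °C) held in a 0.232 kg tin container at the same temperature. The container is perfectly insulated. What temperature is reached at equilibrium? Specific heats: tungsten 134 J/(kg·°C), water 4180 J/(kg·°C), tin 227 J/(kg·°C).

T_f ≈ 39.6 °C

Setting the total heat transfer to zero:
0.713·134·(T − 362) + 0.595·4180·(T − 27.5) + 0.232·227·(T − 27.5) = 0
95.54(T − 362) + 2487.1(T − 27.5) + 52.66(T − 27.5) = 0
(95.54 + 2487.1 + 52.66) T = 95.54·362 + 2487.1·27.5 + 52.66·27.5
T ≈ 39.63 °C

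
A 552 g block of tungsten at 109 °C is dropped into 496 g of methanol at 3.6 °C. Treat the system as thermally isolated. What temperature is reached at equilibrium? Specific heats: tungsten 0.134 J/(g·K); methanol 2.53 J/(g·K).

T_f ≈ 9.5 °C

T_f = Σ m_i c_i T_i / Σ m_i c_i:
T_f = (73.97*109 + 1254.9*3.6) / (73.97 + 1254.9)
    = 12580 / 1328.8 ≈ 9.47 °C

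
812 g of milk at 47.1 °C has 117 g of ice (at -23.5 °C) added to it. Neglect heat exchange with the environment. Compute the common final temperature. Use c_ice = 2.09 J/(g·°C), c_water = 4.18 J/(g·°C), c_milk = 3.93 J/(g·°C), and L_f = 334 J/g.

Net heat exchanged in the isolated system is zero:
ice -23.5→0 °C: 117×2.09×23.5 = 5746.5; fusion: m_ice L_f = 117×334 = 39078; meltwater 0→T: 117×4.18×T = 489.06 T; milk cools: 812×3.93×(T − 47.1) = 3191.2(T − 47.1)
3680.2 T = 150304 − 44824 = 105479
T ≈ 28.66 °C (positive, so assuming full melt was valid).

T_f ≈ 28.7 °C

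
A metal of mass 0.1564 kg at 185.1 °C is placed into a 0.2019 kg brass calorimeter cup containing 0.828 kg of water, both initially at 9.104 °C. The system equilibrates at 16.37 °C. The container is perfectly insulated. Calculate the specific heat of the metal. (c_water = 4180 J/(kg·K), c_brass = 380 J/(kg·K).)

Let T be the final temperature. ΣQ_i = 0:
0.1564×c×(16.37 − 185.1) + 0.828×4180×(16.37 − 9.104) + 0.2019×380×(16.37 − 9.104) = 0
-26.39 c = -25705
c = -25705/-26.39 ≈ 974.1 J/(kg·K)

c ≈ 974 J/(kg·K)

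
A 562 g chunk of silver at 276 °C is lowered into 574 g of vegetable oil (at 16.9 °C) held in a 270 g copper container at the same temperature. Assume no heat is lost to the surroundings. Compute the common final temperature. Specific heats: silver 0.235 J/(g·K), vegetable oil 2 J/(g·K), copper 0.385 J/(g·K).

T_f ≈ 41.6 °C

Net heat exchanged in the isolated system is zero:
562·0.235·(T − 276) + 574·2·(T − 16.9) + 270·0.385·(T − 16.9) = 0
132.07(T − 276) + 1148(T − 16.9) + 103.95(T − 16.9) = 0
1384 T = 57609
T = 57609/1384 ≈ 41.62 °C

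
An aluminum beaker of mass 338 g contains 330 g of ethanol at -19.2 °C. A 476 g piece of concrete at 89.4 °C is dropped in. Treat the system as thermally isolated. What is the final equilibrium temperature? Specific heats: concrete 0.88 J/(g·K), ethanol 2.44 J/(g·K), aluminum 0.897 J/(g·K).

T_f ≈ 10.6 °C

Heat gained plus heat lost sum to zero:
476·0.88·(T − 89.4) + 330·2.44·(T − (-19.2)) + 338·0.897·(T − (-19.2)) = 0
1527.3 T = 16167
T ≈ 10.59 °C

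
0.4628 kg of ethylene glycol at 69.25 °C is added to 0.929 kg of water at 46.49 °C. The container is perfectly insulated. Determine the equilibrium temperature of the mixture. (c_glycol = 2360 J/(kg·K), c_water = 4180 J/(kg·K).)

T_f ≈ 51.5 °C

With ΣQ=0 the equilibrium temperature is the m·c-weighted mean:
T_f = (1092.2×69.25 + 3883.2×46.49) / (1092.2 + 3883.2)
    = 256166 / 4975.4 ≈ 51.49 °C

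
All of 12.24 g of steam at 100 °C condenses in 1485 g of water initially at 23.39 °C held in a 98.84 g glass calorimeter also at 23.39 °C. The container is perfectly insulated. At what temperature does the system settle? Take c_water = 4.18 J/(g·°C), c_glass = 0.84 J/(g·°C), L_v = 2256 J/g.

T_f ≈ 28.4 °C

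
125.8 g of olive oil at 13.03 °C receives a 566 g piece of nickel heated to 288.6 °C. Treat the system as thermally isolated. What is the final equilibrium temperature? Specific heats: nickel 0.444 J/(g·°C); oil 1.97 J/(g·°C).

Let T be the final temperature. ΣQ_i = 0:
566·0.444·(T − 288.6) + 125.8·1.97·(T − 13.03) = 0
251.3(T − 288.6) + 247.83(T − 13.03) = 0
(251.3 + 247.83) T = 251.3·288.6 + 247.83·13.03
T = 75756 / 499.13 = 152 °C

T_f ≈ 151.8 °C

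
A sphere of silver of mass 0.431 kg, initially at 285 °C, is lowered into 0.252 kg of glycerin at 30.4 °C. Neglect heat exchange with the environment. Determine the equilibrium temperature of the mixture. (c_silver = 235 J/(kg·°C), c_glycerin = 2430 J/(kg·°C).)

T_f ≈ 66.5 °C

|Q_silver| = |Q_glycerin|:
0.431×235×(285 − T) = 0.252×2430×(T − 30.4)
101.28(285 − T) = 612.36(T − 30.4)
713.64 T = 47482  ⇒  T ≈ 66.53 °C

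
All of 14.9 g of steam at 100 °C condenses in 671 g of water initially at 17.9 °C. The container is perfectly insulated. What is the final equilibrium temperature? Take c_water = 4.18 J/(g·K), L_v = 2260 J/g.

T_f ≈ 31.4 °C

Heat gained plus heat lost sum to zero:
condense steam: −14.9·2260 = −33674; condensate cools 100→T: 14.9·4.18·(T − 100) = 62.28(T − 100); water warms: 671·4.18·(T − 17.9) = 2804.8(T − 17.9)
2867.1 T = 33674 + 6228.2 + 50206 = 90108
T ≈ 31.43 °C, under the boiling point, so the assumption holds.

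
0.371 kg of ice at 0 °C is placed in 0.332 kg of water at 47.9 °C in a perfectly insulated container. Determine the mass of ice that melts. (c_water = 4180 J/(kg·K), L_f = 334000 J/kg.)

Cooling the water to 0 °C releases 0.332·4180·47.9 = 66474 J.
Fully melting the ice requires m_ice L_f = 0.371·334000 = 123914 J.
That's not enough to melt it all — equilibrium is at 0 °C with ice remaining.
Mass melted = 66474/334000 ≈ 0.199 kg.

m_melted ≈ 0.199 kg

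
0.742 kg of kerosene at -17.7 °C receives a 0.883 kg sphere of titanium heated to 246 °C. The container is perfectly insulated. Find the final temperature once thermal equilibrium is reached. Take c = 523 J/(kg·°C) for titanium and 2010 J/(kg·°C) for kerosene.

T_f ≈ 44.6 °C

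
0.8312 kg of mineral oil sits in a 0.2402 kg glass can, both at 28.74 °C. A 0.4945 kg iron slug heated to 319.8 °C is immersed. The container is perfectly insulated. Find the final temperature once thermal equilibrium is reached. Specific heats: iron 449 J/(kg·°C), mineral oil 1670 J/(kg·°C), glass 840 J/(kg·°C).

T_f ≈ 64.4 °C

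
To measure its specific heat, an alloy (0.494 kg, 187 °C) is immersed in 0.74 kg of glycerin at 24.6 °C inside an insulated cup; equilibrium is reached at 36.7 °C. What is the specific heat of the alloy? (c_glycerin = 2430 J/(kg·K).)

c ≈ 293 J/(kg·K)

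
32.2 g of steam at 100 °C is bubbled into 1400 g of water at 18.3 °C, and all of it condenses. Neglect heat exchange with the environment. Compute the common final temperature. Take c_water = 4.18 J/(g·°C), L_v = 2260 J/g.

T_f ≈ 32.3 °C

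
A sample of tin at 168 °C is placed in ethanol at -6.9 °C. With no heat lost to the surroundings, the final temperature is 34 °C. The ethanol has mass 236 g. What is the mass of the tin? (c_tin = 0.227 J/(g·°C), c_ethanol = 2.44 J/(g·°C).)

m ≈ 774 g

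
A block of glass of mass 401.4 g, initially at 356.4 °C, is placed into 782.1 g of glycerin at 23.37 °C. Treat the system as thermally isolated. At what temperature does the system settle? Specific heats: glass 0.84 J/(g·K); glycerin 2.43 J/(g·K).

T_f ≈ 73.6 °C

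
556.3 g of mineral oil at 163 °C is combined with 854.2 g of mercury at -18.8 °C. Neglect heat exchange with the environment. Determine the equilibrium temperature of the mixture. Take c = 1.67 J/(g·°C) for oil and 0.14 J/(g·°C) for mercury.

T_f ≈ 142.3 °C

Net heat exchanged in the isolated system is zero:
556.3·1.67·(T − 163) + 854.2·0.14·(T − (-18.8)) = 0
929.02(T − 163) + 119.59(T − (-18.8)) = 0
(929.02 + 119.59) T = 929.02·163 + 119.59·(-18.8)
T ≈ 142.27 °C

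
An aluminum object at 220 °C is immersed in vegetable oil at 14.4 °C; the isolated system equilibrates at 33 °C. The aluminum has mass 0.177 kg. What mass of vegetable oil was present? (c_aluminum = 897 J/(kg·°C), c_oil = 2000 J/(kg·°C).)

m ≈ 0.798 kg

Energy conservation, ΣQ = 0:
0.177×897×(33 − 220) + m×2000×(33 − 14.4) = 0
37200 m = 29690
m = 29690/37200 ≈ 0.7981 kg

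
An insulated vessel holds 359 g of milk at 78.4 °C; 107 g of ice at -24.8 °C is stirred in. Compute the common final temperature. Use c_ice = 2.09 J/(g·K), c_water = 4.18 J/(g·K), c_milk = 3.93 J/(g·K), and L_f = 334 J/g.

Energy conservation, ΣQ = 0:
warm ice to 0 °C: 107·2.09·(0 − (-24.8)) = 5546; fusion: m_ice L_f = 107·334 = 35738; meltwater 0→T: 107·4.18·T = 447.26 T; milk cools: 359·3.93·(T − 78.4) = 1410.9(T − 78.4)
1858.1 T = 110612 − 41284 = 69328
T ≈ 37.31 °C (positive, so assuming full melt was valid).

T_f ≈ 37.3 °C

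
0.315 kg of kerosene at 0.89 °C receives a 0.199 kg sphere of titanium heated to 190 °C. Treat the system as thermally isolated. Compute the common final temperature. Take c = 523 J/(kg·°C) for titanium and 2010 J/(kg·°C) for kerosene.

T_f is the heat-capacity-weighted average of the initial temperatures:
T_f = (104.08*190 + 633.15*0.89) / (104.08 + 633.15)
    = 20338 / 737.23 ≈ 27.59 °C

T_f ≈ 27.6 °C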